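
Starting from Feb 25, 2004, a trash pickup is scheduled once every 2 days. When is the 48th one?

May 29, 2004

The 48th occurrence is 47 intervals after the first: 47 × 2 = 94 days after Feb 25, 2004.
Feb has 29 days — 4 days to the end of Feb leaves 90.
Mar has 31 days (59 left).
Apr has 30 days (29 left).
29 days into May → May 29, 2004.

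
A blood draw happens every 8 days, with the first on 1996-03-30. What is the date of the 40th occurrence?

1997-02-05

The 40th occurrence is 39 intervals after the first: 39 × 8 = 312 days after 1996-03-30.
March has 31 days — 1 day to the end of March leaves 311.
April has 30 days (281 left).
May has 31 days (250 left).
June has 30 days (220 left).
July has 31 days (189 left).
August has 31 days (158 left).
September has 30 days (128 left).
October has 31 days (97 left).
November has 30 days (67 left).
December has 31 days (36 left).
January has 31 days (5 left).
5 days into February → 1997-02-05.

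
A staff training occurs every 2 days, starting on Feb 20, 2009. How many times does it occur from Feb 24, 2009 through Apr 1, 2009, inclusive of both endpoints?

Occurrences land 2·i days after Feb 20, 2009 for i = 0, 1, 2, …
Feb 24, 2009 is 4 days after the start; 4 ÷ 2 = 2 remainder 0. First occurrence in the window: #3 on Feb 24, 2009 (2×2 = 4 days in).
Apr 1, 2009 is 40 days after the start; 40 ÷ 2 = 20 remainder 0. Last occurrence in the window: #21 on Apr 1, 2009.
Occurrences #3 through #21: 19 in total.

19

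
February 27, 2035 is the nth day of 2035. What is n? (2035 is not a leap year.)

Days in months before February: 31 = 31.
Plus 27 days into February → day 58.

58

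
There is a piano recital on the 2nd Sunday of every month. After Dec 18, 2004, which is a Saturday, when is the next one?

Dec 2004 starts on a Wednesday; its first Sunday is the 5th, so the 2nd Sunday is the 12th — Dec 12, 2004.
That is not after Dec 18, 2004, so look at Jan 2005.
Jan 2005 starts on a Saturday; its first Sunday is the 2nd, so the 2nd Sunday is the 9th — Jan 9, 2005.

Jan 9, 2005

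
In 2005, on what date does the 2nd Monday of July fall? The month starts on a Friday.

July 11, 2005

July 2005 begins on a Friday, so the first Monday is July 4 (3 days later).
The 2nd Monday is 1 weeks later: 4 + 7 = 11.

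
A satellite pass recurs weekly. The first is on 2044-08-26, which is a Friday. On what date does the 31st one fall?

2045-03-24

The 31st occurrence is 30 intervals after the first: 30 × 7 = 210 days after 2044-08-26.
August has 31 days — 5 days to the end of August leaves 205.
September has 30 days (175 left).
October has 31 days (144 left).
November has 30 days (114 left).
December has 31 days (83 left).
January has 31 days (52 left).
February has 28 days (24 left).
24 days into March → 2045-03-24.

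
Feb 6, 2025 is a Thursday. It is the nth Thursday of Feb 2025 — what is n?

1st

Day 6 falls in week ⌈6/7⌉ of the month.
Days 1–7 hold the 1st Thursday, 8–14 the 2nd, 15–21 the 3rd, 22–28 the 4th, 29–31 the 5th.
6 is in the range for the 1st.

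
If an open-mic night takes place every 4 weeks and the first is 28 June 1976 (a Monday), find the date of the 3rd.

The 3rd occurrence is 2 intervals after the first: 2 × 28 = 56 days after 28 June 1976.
June has 30 days — 2 days to the end of June leaves 54.
July has 31 days (23 left).
23 days into August → 23 August 1976.

23 August 1976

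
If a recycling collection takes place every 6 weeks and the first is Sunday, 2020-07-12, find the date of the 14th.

The 14th occurrence is 13 intervals after the first: 13 × 42 = 546 days after 2020-07-12.
July has 31 days — 19 days to the end of July leaves 527.
From end of July to end of 2020 is 153 days (374 left).
2021 has 365 days (9 left).
9 days into January → 2022-01-09.

2022-01-09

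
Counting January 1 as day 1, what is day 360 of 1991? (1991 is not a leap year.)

26 December 1991

January has 31 days (360 − 31 = 329 remain).
February has 28 days (329 − 28 = 301 remain).
March has 31 days (301 − 31 = 270 remain).
April has 30 days (270 − 30 = 240 remain).
May has 31 days (240 − 31 = 209 remain).
June has 30 days (209 − 30 = 179 remain).
July has 31 days (179 − 31 = 148 remain).
August has 31 days (148 − 31 = 117 remain).
September has 30 days (117 − 30 = 87 remain).
October has 31 days (87 − 31 = 56 remain).
November has 30 days (56 − 30 = 26 remain).
26 into December → December 26.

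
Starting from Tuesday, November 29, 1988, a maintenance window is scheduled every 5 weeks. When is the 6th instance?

May 23, 1989

The 6th occurrence is 5 intervals after the first: 5 × 35 = 175 days after November 29, 1988.
November has 30 days — 1 day to the end of November leaves 174.
December has 31 days (143 left).
January has 31 days (112 left).
February has 28 days (84 left).
March has 31 days (53 left).
April has 30 days (23 left).
23 days into May → May 23, 1989.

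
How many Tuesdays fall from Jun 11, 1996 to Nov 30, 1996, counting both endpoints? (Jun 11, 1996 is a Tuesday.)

Jun 11, 1996 is a Tuesday; the first Tuesday on or after it is Jun 11, 1996.
From Jun 11, 1996 to Nov 30, 1996: 19 + 31 + 31 + 30 + 31 + 30 = 172 days (rest of Jun, Jul, Aug, Sep, Oct, Nov).
172 ÷ 7 = 24 full weeks with remainder 4, so 24 more Tuesdays after the first → 25.

25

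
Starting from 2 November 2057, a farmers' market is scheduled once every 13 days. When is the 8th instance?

1 February 2058

The 8th occurrence is 7 intervals after the first: 7 × 13 = 91 days after 2 November 2057.
November has 30 days — 28 days to the end of November leaves 63.
December has 31 days (32 left).
January has 31 days (1 left).
1 day into February → 1 February 2058.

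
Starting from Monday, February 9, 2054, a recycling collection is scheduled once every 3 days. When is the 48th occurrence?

The 48th occurrence is 47 intervals after the first: 47 × 3 = 141 days after February 9, 2054.
February has 28 days — 19 days to the end of February leaves 122.
March has 31 days (91 left).
April has 30 days (61 left).
May has 31 days (30 left).
30 days into June → June 30, 2054.

June 30, 2054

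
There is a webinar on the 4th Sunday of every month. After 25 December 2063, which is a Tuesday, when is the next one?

December 2063 starts on a Saturday; its first Sunday is the 2nd, so the 4th Sunday is the 23rd — 23 December 2063.
That is not after 25 December 2063, so look at January 2064.
January 2064 starts on a Tuesday; its first Sunday is the 6th, so the 4th Sunday is the 27th — 27 January 2064.

27 January 2064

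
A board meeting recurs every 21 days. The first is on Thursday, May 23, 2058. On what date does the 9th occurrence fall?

The 9th occurrence is 8 intervals after the first: 8 × 21 = 168 days after May 23, 2058.
May has 31 days — 8 days to the end of May leaves 160.
June has 30 days (130 left).
July has 31 days (99 left).
August has 31 days (68 left).
September has 30 days (38 left).
October has 31 days (7 left).
7 days into November → November 7, 2058.

November 7, 2058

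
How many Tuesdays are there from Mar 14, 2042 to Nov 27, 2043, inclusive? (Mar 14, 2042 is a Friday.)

89

Mar 14, 2042 is a Friday; the first Tuesday on or after it is Mar 18, 2042 (4 days later).
From Mar 18, 2042 to Nov 27, 2043: 288 + 331 = 619 days (rest of 2042, to Nov 27, 2043 in 2043).
619 ÷ 7 = 88 full weeks with remainder 3, so 88 more Tuesdays after the first → 89.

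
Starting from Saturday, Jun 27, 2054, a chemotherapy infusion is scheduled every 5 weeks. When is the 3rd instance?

Sep 5, 2054

The 3rd occurrence is 2 intervals after the first: 2 × 35 = 70 days after Jun 27, 2054.
Jun has 30 days — 3 days to the end of Jun leaves 67.
Jul has 31 days (36 left).
Aug has 31 days (5 left).
5 days into Sep → Sep 5, 2054.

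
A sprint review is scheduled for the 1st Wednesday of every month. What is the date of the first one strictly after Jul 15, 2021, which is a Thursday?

Jul 2021 starts on a Thursday, so its 1st Wednesday is Jul 7, 2021 (6 days in).
That is not after Jul 15, 2021, so look at Aug 2021.
Aug 2021 starts on a Sunday, so its 1st Wednesday is Aug 4, 2021 (3 days in).

Aug 4, 2021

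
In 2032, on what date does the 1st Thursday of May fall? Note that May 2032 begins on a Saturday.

May 2032 begins on a Saturday, so the first Thursday is May 6 (5 days later).

2032-05-06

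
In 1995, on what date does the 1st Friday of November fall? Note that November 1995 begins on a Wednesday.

November 1995 begins on a Wednesday, so the first Friday is November 3 (2 days later).

1995-11-03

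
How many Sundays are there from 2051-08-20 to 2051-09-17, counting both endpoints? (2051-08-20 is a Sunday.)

2051-08-20 is a Sunday; the first Sunday on or after it is 2051-08-20.
From 2051-08-20 to 2051-09-17: 11 + 17 = 28 days (rest of August, September).
28 ÷ 7 = 4 full weeks with remainder 0, so 4 more Sundays after the first → 5.

5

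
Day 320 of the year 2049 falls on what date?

November 16, 2049

January has 31 days (320 − 31 = 289 remain).
February has 28 days (289 − 28 = 261 remain).
March has 31 days (261 − 31 = 230 remain).
April has 30 days (230 − 30 = 200 remain).
May has 31 days (200 − 31 = 169 remain).
June has 30 days (169 − 30 = 139 remain).
July has 31 days (139 − 31 = 108 remain).
August has 31 days (108 − 31 = 77 remain).
September has 30 days (77 − 30 = 47 remain).
October has 31 days (47 − 31 = 16 remain).
16 into November → November 16.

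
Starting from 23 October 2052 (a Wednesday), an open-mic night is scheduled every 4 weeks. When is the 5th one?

The 5th occurrence is 4 intervals after the first: 4 × 28 = 112 days after 23 October 2052.
October has 31 days — 8 days to the end of October leaves 104.
November has 30 days (74 left).
December has 31 days (43 left).
January has 31 days (12 left).
12 days into February → 12 February 2053.

12 February 2053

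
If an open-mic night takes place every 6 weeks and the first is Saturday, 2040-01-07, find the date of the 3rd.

2040-03-31

The 3rd occurrence is 2 intervals after the first: 2 × 42 = 84 days after 2040-01-07.
January has 31 days — 24 days to the end of January leaves 60.
February has 29 days (31 left).
31 days into March → 2040-03-31.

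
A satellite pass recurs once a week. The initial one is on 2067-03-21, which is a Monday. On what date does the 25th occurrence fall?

2067-09-05

The 25th occurrence is 24 intervals after the first: 24 × 7 = 168 days after 2067-03-21.
March has 31 days — 10 days to the end of March leaves 158.
April has 30 days (128 left).
May has 31 days (97 left).
June has 30 days (67 left).
July has 31 days (36 left).
August has 31 days (5 left).
5 days into September → 2067-09-05.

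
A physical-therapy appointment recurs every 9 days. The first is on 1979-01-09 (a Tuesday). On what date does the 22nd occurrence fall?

1979-07-17

The 22nd occurrence is 21 intervals after the first: 21 × 9 = 189 days after 1979-01-09.
January has 31 days — 22 days to the end of January leaves 167.
February has 28 days (139 left).
March has 31 days (108 left).
April has 30 days (78 left).
May has 31 days (47 left).
June has 30 days (17 left).
17 days into July → 1979-07-17.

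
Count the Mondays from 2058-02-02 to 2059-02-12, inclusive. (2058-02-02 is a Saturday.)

54

2058-02-02 is a Saturday; the first Monday on or after it is 2058-02-04 (2 days later).
From 2058-02-04 to 2059-02-12: 330 + 43 = 373 days (rest of 2058, to 2059-02-12 in 2059).
373 ÷ 7 = 53 full weeks with remainder 2, so 53 more Mondays after the first → 54.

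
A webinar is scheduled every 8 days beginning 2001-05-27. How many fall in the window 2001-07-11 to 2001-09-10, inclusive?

8

Occurrences land 8·i days after 2001-05-27 for i = 0, 1, 2, …
2001-07-11 is 45 days after the start; 45 ÷ 8 = 5 remainder 5; since the remainder is 5, round up to i = 6. First occurrence in the window: #7 on 2001-07-14 (6×8 = 48 days in).
2001-09-10 is 106 days after the start; 106 ÷ 8 = 13 remainder 2. Last occurrence in the window: #14 on 2001-09-08.
Occurrences #7 through #14: 8 in total.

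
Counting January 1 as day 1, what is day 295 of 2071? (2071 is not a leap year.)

January has 31 days (295 − 31 = 264 remain).
February has 28 days (264 − 28 = 236 remain).
March has 31 days (236 − 31 = 205 remain).
April has 30 days (205 − 30 = 175 remain).
May has 31 days (175 − 31 = 144 remain).
June has 30 days (144 − 30 = 114 remain).
July has 31 days (114 − 31 = 83 remain).
August has 31 days (83 − 31 = 52 remain).
September has 30 days (52 − 30 = 22 remain).
22 into October → October 22.

22 October 2071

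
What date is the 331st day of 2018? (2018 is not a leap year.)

January has 31 days (331 − 31 = 300 remain).
February has 28 days (300 − 28 = 272 remain).
March has 31 days (272 − 31 = 241 remain).
April has 30 days (241 − 30 = 211 remain).
May has 31 days (211 − 31 = 180 remain).
June has 30 days (180 − 30 = 150 remain).
July has 31 days (150 − 31 = 119 remain).
August has 31 days (119 − 31 = 88 remain).
September has 30 days (88 − 30 = 58 remain).
October has 31 days (58 − 31 = 27 remain).
27 into November → November 27.

2018-11-27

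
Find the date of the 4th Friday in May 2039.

May 2039 begins on a Sunday, so the first Friday is May 6 (5 days later).
The 4th Friday is 3 weeks later: 6 + 21 = 27.

2039-05-27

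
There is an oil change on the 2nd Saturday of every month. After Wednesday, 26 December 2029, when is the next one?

12 January 2030

December 2029 starts on a Saturday; its first Saturday is the 1st, so the 2nd Saturday is the 8th — 8 December 2029.
That is not after 26 December 2029, so look at January 2030.
January 2030 starts on a Tuesday; its first Saturday is the 5th, so the 2nd Saturday is the 12th — 12 January 2030.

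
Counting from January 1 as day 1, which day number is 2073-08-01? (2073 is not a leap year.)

213

Days in months before August: 31 + 28 + 31 + 30 + 31 + 30 + 31 = 212.
Plus 1 day into August → day 213.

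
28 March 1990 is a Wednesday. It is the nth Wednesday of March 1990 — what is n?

4th

Day 28 falls in week ⌈28/7⌉ of the month.
Days 1–7 hold the 1st Wednesday, 8–14 the 2nd, 15–21 the 3rd, 22–28 the 4th, 29–31 the 5th.
28 is in the range for the 4th.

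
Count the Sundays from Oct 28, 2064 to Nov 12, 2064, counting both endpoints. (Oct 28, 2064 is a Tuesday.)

2

Oct 28, 2064 is a Tuesday; the first Sunday on or after it is Nov 2, 2064 (5 days later).
From Nov 2, 2064 to Nov 12, 2064 is 12 − 2 = 10 days.
10 ÷ 7 = 1 full weeks with remainder 3, so 1 more Sundays after the first → 2.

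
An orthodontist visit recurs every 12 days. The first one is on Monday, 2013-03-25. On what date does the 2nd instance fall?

2013-04-06

The 2nd occurrence is 1 interval after the first: 1 × 12 = 12 days after 2013-03-25.
March has 31 days — 6 days to the end of March leaves 6.
6 days into April → 2013-04-06.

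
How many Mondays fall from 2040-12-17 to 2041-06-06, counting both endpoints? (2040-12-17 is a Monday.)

25

2040-12-17 is a Monday; the first Monday on or after it is 2040-12-17.
From 2040-12-17 to 2041-06-06: 14 + 31 + 28 + 31 + 30 + 31 + 6 = 171 days (rest of December, January, February, March, April, May, June).
171 ÷ 7 = 24 full weeks with remainder 3, so 24 more Mondays after the first → 25.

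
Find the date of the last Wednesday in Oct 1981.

Oct 28, 1981

The first Wednesday of Oct 1981 is Oct 7.
Oct 1981 has 31 days. Adding weeks: 7, 14, 21, 28 — the last one ≤ 31 is the 28th.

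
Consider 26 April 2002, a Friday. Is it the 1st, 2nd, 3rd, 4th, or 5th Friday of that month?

Day 26 falls in week ⌈26/7⌉ of the month.
Days 1–7 hold the 1st Friday, 8–14 the 2nd, 15–21 the 3rd, 22–28 the 4th, 29–31 the 5th.
26 is in the range for the 4th.

4th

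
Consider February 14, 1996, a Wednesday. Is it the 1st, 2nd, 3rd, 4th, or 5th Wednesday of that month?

Day 14 falls in week ⌈14/7⌉ of the month.
Days 1–7 hold the 1st Wednesday, 8–14 the 2nd, 15–21 the 3rd, 22–28 the 4th, 29–31 the 5th.
14 is in the range for the 2nd.

2nd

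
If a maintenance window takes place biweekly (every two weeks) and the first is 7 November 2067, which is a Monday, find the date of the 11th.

The 11th occurrence is 10 intervals after the first: 10 × 14 = 140 days after 7 November 2067.
November has 30 days — 23 days to the end of November leaves 117.
December has 31 days (86 left).
January has 31 days (55 left).
February has 29 days (26 left).
26 days into March → 26 March 2068.

26 March 2068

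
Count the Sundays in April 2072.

4

2072-04-01 is a Friday; the first Sunday on or after it is 2072-04-03 (2 days later).
From 2072-04-03 to 2072-04-30 is 30 − 3 = 27 days.
27 ÷ 7 = 3 full weeks with remainder 6, so 3 more Sundays after the first → 4.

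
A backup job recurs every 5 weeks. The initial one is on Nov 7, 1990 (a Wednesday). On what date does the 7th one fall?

The 7th occurrence is 6 intervals after the first: 6 × 35 = 210 days after Nov 7, 1990.
Nov has 30 days — 23 days to the end of Nov leaves 187.
Dec has 31 days (156 left).
Jan has 31 days (125 left).
Feb has 28 days (97 left).
Mar has 31 days (66 left).
Apr has 30 days (36 left).
May has 31 days (5 left).
5 days into Jun → Jun 5, 1991.

Jun 5, 1991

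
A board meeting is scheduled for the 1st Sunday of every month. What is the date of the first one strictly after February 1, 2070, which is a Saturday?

February 2, 2070

February 2070 starts on a Saturday, so its 1st Sunday is February 2, 2070 (1 day in).
February 2, 2070 is after February 1, 2070, so that is the next one.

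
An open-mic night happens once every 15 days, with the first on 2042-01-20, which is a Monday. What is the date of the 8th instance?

The 8th occurrence is 7 intervals after the first: 7 × 15 = 105 days after 2042-01-20.
January has 31 days — 11 days to the end of January leaves 94.
February has 28 days (66 left).
March has 31 days (35 left).
April has 30 days (5 left).
5 days into May → 2042-05-05.

2042-05-05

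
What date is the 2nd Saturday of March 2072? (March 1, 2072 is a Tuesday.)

March 12, 2072

March 2072 begins on a Tuesday, so the first Saturday is March 5 (4 days later).
The 2nd Saturday is 1 weeks later: 5 + 7 = 12.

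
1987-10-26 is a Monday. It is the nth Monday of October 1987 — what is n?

Day 26 falls in week ⌈26/7⌉ of the month.
Days 1–7 hold the 1st Monday, 8–14 the 2nd, 15–21 the 3rd, 22–28 the 4th, 29–31 the 5th.
26 is in the range for the 4th.

4th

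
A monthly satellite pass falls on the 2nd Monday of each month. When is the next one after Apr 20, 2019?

May 13, 2019

Apr 2019 starts on a Monday; its first Monday is the 1st, so the 2nd Monday is the 8th — Apr 8, 2019.
That is not after Apr 20, 2019, so look at May 2019.
May 2019 starts on a Wednesday; its first Monday is the 6th, so the 2nd Monday is the 13th — May 13, 2019.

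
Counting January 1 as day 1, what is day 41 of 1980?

January has 31 days (41 − 31 = 10 remain).
10 into February → February 10.

February 10, 1980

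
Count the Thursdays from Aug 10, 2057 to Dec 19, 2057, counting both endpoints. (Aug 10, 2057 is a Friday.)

18

Aug 10, 2057 is a Friday; the first Thursday on or after it is Aug 16, 2057 (6 days later).
From Aug 16, 2057 to Dec 19, 2057: 15 + 30 + 31 + 30 + 19 = 125 days (rest of Aug, Sep, Oct, Nov, Dec).
125 ÷ 7 = 17 full weeks with remainder 6, so 17 more Thursdays after the first → 18.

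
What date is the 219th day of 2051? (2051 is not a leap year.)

2051-08-07

January has 31 days (219 − 31 = 188 remain).
February has 28 days (188 − 28 = 160 remain).
March has 31 days (160 − 31 = 129 remain).
April has 30 days (129 − 30 = 99 remain).
May has 31 days (99 − 31 = 68 remain).
June has 30 days (68 − 30 = 38 remain).
July has 31 days (38 − 31 = 7 remain).
7 into August → August 7.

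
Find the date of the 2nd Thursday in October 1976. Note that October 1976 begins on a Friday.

October 1976 begins on a Friday, so the first Thursday is October 7 (6 days later).
The 2nd Thursday is 1 weeks later: 7 + 7 = 14.

14 October 1976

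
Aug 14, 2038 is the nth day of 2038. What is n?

226

Days in months before Aug: 31 + 28 + 31 + 30 + 31 + 30 + 31 = 212.
Plus 14 days into Aug → day 226.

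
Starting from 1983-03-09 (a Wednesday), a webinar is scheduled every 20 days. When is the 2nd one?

1983-03-29

The 2nd occurrence is 1 interval after the first: 1 × 20 = 20 days after 1983-03-09.
20 days later is 1983-03-29.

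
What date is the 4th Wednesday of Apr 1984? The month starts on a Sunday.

Apr 1984 begins on a Sunday, so the first Wednesday is Apr 4 (3 days later).
The 4th Wednesday is 3 weeks later: 4 + 21 = 25.

Apr 25, 1984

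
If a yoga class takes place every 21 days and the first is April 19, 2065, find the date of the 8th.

September 13, 2065

The 8th occurrence is 7 intervals after the first: 7 × 21 = 147 days after April 19, 2065.
April has 30 days — 11 days to the end of April leaves 136.
May has 31 days (105 left).
June has 30 days (75 left).
July has 31 days (44 left).
August has 31 days (13 left).
13 days into September → September 13, 2065.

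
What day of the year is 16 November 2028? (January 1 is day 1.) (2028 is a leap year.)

321

Days in months before November: 31 + 29 + 31 + 30 + 31 + 30 + 31 + 31 + 30 + 31 = 305.
Plus 16 days into November → day 321.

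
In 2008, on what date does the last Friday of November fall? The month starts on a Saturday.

November 28, 2008

November 2008 begins on a Saturday, so the first Friday is November 7 (6 days later).
November 2008 has 30 days. Adding weeks: 7, 14, 21, 28 — the last one ≤ 30 is the 28th.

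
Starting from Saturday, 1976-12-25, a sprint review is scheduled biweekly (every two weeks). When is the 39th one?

The 39th occurrence is 38 intervals after the first: 38 × 14 = 532 days after 1976-12-25.
December has 31 days — 6 days to the end of December leaves 526.
1977 has 365 days (161 left).
January has 31 days (130 left).
February has 28 days (102 left).
March has 31 days (71 left).
April has 30 days (41 left).
May has 31 days (10 left).
10 days into June → 1978-06-10.

1978-06-10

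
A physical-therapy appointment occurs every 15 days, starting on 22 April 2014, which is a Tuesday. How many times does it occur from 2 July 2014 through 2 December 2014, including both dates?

Occurrences land 15·i days after 22 April 2014 for i = 0, 1, 2, …
2 July 2014 is 71 days after the start; 71 ÷ 15 = 4 remainder 11; since the remainder is 11, round up to i = 5. First occurrence in the window: #6 on 6 July 2014 (5×15 = 75 days in).
2 December 2014 is 224 days after the start; 224 ÷ 15 = 14 remainder 14. Last occurrence in the window: #15 on 18 November 2014.
Occurrences #6 through #15: 10 in total.

10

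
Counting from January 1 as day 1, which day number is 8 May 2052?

129

Days in months before May: 31 + 29 + 31 + 30 = 121.
Plus 8 days into May → day 129.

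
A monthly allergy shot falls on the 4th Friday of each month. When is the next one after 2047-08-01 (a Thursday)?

2047-08-23

August 2047 starts on a Thursday; its first Friday is the 2nd, so the 4th Friday is the 23rd — 2047-08-23.
2047-08-23 is after 2047-08-01, so that is the next one.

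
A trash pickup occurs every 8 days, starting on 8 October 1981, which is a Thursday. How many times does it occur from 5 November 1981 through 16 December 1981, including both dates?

5

Occurrences land 8·i days after 8 October 1981 for i = 0, 1, 2, …
5 November 1981 is 28 days after the start; 28 ÷ 8 = 3 remainder 4; since the remainder is 4, round up to i = 4. First occurrence in the window: #5 on 9 November 1981 (4×8 = 32 days in).
16 December 1981 is 69 days after the start; 69 ÷ 8 = 8 remainder 5. Last occurrence in the window: #9 on 11 December 1981.
Occurrences #5 through #9: 5 in total.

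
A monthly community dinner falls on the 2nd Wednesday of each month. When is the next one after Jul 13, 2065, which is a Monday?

Jul 2065 starts on a Wednesday; its first Wednesday is the 1st, so the 2nd Wednesday is the 8th — Jul 8, 2065.
That is not after Jul 13, 2065, so look at Aug 2065.
Aug 2065 starts on a Saturday; its first Wednesday is the 5th, so the 2nd Wednesday is the 12th — Aug 12, 2065.

Aug 12, 2065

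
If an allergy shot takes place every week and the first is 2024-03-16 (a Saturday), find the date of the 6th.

The 6th occurrence is 5 intervals after the first: 5 × 7 = 35 days after 2024-03-16.
March has 31 days — 15 days to the end of March leaves 20.
20 days into April → 2024-04-20.

2024-04-20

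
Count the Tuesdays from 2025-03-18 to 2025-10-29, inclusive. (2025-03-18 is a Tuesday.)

2025-03-18 is a Tuesday; the first Tuesday on or after it is 2025-03-18.
From 2025-03-18 to 2025-10-29: 13 + 30 + 31 + 30 + 31 + 31 + 30 + 29 = 225 days (rest of March, April, May, June, July, August, September, October).
225 ÷ 7 = 32 full weeks with remainder 1, so 32 more Tuesdays after the first → 33.

33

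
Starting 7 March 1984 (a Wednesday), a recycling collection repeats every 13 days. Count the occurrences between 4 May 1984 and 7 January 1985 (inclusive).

Occurrences land 13·i days after 7 March 1984 for i = 0, 1, 2, …
4 May 1984 is 58 days after the start; 58 ÷ 13 = 4 remainder 6; since the remainder is 6, round up to i = 5. First occurrence in the window: #6 on 11 May 1984 (5×13 = 65 days in).
7 January 1985 is 306 days after the start; 306 ÷ 13 = 23 remainder 7. Last occurrence in the window: #24 on 31 December 1984.
Occurrences #6 through #24: 19 in total.

19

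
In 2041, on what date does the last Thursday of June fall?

2041-06-27

The first Thursday of June 2041 is June 6.
June 2041 has 30 days. Adding weeks: 6, 13, 20, 27 — the last one ≤ 30 is the 27th.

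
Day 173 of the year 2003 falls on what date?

January has 31 days (173 − 31 = 142 remain).
February has 28 days (142 − 28 = 114 remain).
March has 31 days (114 − 31 = 83 remain).
April has 30 days (83 − 30 = 53 remain).
May has 31 days (53 − 31 = 22 remain).
22 into June → June 22.

June 22, 2003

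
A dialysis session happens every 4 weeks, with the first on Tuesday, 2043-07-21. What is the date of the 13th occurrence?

The 13th occurrence is 12 intervals after the first: 12 × 28 = 336 days after 2043-07-21.
July has 31 days — 10 days to the end of July leaves 326.
August has 31 days (295 left).
September has 30 days (265 left).
October has 31 days (234 left).
November has 30 days (204 left).
December has 31 days (173 left).
January has 31 days (142 left).
February has 29 days (113 left).
March has 31 days (82 left).
April has 30 days (52 left).
May has 31 days (21 left).
21 days into June → 2044-06-21.

2044-06-21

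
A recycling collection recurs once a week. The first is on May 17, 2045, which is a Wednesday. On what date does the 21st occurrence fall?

The 21st occurrence is 20 intervals after the first: 20 × 7 = 140 days after May 17, 2045.
May has 31 days — 14 days to the end of May leaves 126.
Jun has 30 days (96 left).
Jul has 31 days (65 left).
Aug has 31 days (34 left).
Sep has 30 days (4 left).
4 days into Oct → Oct 4, 2045.

Oct 4, 2045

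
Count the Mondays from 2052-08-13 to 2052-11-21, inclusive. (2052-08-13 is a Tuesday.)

2052-08-13 is a Tuesday; the first Monday on or after it is 2052-08-19 (6 days later).
From 2052-08-19 to 2052-11-21: 12 + 30 + 31 + 21 = 94 days (rest of August, September, October, November).
94 ÷ 7 = 13 full weeks with remainder 3, so 13 more Mondays after the first → 14.

14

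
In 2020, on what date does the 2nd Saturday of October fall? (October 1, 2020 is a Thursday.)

October 2020 begins on a Thursday, so the first Saturday is October 3 (2 days later).
The 2nd Saturday is 1 weeks later: 3 + 7 = 10.

2020-10-10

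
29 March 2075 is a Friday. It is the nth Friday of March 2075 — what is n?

5th

Day 29 falls in week ⌈29/7⌉ of the month.
Days 1–7 hold the 1st Friday, 8–14 the 2nd, 15–21 the 3rd, 22–28 the 4th, 29–31 the 5th.
29 is in the range for the 5th.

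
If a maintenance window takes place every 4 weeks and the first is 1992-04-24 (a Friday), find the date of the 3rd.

1992-06-19

The 3rd occurrence is 2 intervals after the first: 2 × 28 = 56 days after 1992-04-24.
April has 30 days — 6 days to the end of April leaves 50.
May has 31 days (19 left).
19 days into June → 1992-06-19.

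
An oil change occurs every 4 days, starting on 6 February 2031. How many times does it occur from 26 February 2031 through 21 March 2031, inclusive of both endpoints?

6

Occurrences land 4·i days after 6 February 2031 for i = 0, 1, 2, …
26 February 2031 is 20 days after the start; 20 ÷ 4 = 5 remainder 0. First occurrence in the window: #6 on 26 February 2031 (5×4 = 20 days in).
21 March 2031 is 43 days after the start; 43 ÷ 4 = 10 remainder 3. Last occurrence in the window: #11 on 18 March 2031.
Occurrences #6 through #11: 6 in total.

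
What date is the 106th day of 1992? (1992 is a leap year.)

15 April 1992

January has 31 days (106 − 31 = 75 remain).
February has 29 days (75 − 29 = 46 remain).
March has 31 days (46 − 31 = 15 remain).
15 into April → April 15.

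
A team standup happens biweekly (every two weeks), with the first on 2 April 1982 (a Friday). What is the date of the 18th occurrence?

26 November 1982

The 18th occurrence is 17 intervals after the first: 17 × 14 = 238 days after 2 April 1982.
April has 30 days — 28 days to the end of April leaves 210.
May has 31 days (179 left).
June has 30 days (149 left).
July has 31 days (118 left).
August has 31 days (87 left).
September has 30 days (57 left).
October has 31 days (26 left).
26 days into November → 26 November 1982.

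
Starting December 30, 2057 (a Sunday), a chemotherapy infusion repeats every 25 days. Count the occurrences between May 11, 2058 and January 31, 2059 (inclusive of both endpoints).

Occurrences land 25·i days after December 30, 2057 for i = 0, 1, 2, …
May 11, 2058 is 132 days after the start; 132 ÷ 25 = 5 remainder 7; since the remainder is 7, round up to i = 6. First occurrence in the window: #7 on May 29, 2058 (6×25 = 150 days in).
January 31, 2059 is 397 days after the start; 397 ÷ 25 = 15 remainder 22. Last occurrence in the window: #16 on January 9, 2059.
Occurrences #7 through #16: 10 in total.

10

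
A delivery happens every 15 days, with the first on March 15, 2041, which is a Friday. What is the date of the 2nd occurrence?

March 30, 2041

The 2nd occurrence is 1 interval after the first: 1 × 15 = 15 days after March 15, 2041.
15 days later is March 30, 2041.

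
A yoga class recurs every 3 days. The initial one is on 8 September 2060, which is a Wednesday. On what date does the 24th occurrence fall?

The 24th occurrence is 23 intervals after the first: 23 × 3 = 69 days after 8 September 2060.
September has 30 days — 22 days to the end of September leaves 47.
October has 31 days (16 left).
16 days into November → 16 November 2060.

16 November 2060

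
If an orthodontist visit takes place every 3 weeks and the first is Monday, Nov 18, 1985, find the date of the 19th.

Dec 1, 1986

The 19th occurrence is 18 intervals after the first: 18 × 21 = 378 days after Nov 18, 1985.
Nov has 30 days — 12 days to the end of Nov leaves 366.
Dec has 31 days (335 left).
Jan has 31 days (304 left).
Feb has 28 days (276 left).
Mar has 31 days (245 left).
Apr has 30 days (215 left).
May has 31 days (184 left).
Jun has 30 days (154 left).
Jul has 31 days (123 left).
Aug has 31 days (92 left).
Sep has 30 days (62 left).
Oct has 31 days (31 left).
Nov has 30 days (1 left).
1 day into Dec → Dec 1, 1986.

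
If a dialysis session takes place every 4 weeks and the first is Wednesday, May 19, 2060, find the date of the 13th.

April 20, 2061

The 13th occurrence is 12 intervals after the first: 12 × 28 = 336 days after May 19, 2060.
May has 31 days — 12 days to the end of May leaves 324.
June has 30 days (294 left).
July has 31 days (263 left).
August has 31 days (232 left).
September has 30 days (202 left).
October has 31 days (171 left).
November has 30 days (141 left).
December has 31 days (110 left).
January has 31 days (79 left).
February has 28 days (51 left).
March has 31 days (20 left).
20 days into April → April 20, 2061.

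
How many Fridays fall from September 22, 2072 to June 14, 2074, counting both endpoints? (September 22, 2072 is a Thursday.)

90

September 22, 2072 is a Thursday; the first Friday on or after it is September 23, 2072 (1 day later).
From September 23, 2072 to June 14, 2074: 99 + 365 + 165 = 629 days (rest of 2072, 2073, to June 14, 2074 in 2074).
629 ÷ 7 = 89 full weeks with remainder 6, so 89 more Fridays after the first → 90.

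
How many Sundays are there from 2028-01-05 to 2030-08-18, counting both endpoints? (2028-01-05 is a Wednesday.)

137

2028-01-05 is a Wednesday; the first Sunday on or after it is 2028-01-09 (4 days later).
From 2028-01-09 to 2030-08-18: 357 + 365 + 230 = 952 days (rest of 2028, 2029, to 2030-08-18 in 2030).
952 ÷ 7 = 136 full weeks with remainder 0, so 136 more Sundays after the first → 137.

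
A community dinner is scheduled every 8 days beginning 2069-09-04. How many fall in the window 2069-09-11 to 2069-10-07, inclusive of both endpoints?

Occurrences land 8·i days after 2069-09-04 for i = 0, 1, 2, …
2069-09-11 is 7 days after the start; 7 ÷ 8 = 0 remainder 7; since the remainder is 7, round up to i = 1. First occurrence in the window: #2 on 2069-09-12 (1×8 = 8 days in).
2069-10-07 is 33 days after the start; 33 ÷ 8 = 4 remainder 1. Last occurrence in the window: #5 on 2069-10-06.
Occurrences #2 through #5: 4 in total.

4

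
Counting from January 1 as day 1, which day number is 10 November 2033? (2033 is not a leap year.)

Days in months before November: 31 + 28 + 31 + 30 + 31 + 30 + 31 + 31 + 30 + 31 = 304.
Plus 10 days into November → day 314.

314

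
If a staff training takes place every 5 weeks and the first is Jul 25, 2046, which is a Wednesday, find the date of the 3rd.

Oct 3, 2046

The 3rd occurrence is 2 intervals after the first: 2 × 35 = 70 days after Jul 25, 2046.
Jul has 31 days — 6 days to the end of Jul leaves 64.
Aug has 31 days (33 left).
Sep has 30 days (3 left).
3 days into Oct → Oct 3, 2046.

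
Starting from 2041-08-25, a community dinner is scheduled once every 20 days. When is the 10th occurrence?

The 10th occurrence is 9 intervals after the first: 9 × 20 = 180 days after 2041-08-25.
August has 31 days — 6 days to the end of August leaves 174.
September has 30 days (144 left).
October has 31 days (113 left).
November has 30 days (83 left).
December has 31 days (52 left).
January has 31 days (21 left).
21 days into February → 2042-02-21.

2042-02-21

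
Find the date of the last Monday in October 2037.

2037-10-26

October 2037 begins on a Thursday, so the first Monday is October 5 (4 days later).
October 2037 has 31 days. Adding weeks: 5, 12, 19, 26 — the last one ≤ 31 is the 26th.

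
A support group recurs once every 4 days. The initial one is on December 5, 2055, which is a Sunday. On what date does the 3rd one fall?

December 13, 2055

The 3rd occurrence is 2 intervals after the first: 2 × 4 = 8 days after December 5, 2055.
8 days later is December 13, 2055.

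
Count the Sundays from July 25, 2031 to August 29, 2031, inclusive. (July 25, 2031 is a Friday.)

July 25, 2031 is a Friday; the first Sunday on or after it is July 27, 2031 (2 days later).
From July 27, 2031 to August 29, 2031: 4 + 29 = 33 days (rest of July, August).
33 ÷ 7 = 4 full weeks with remainder 5, so 4 more Sundays after the first → 5.

5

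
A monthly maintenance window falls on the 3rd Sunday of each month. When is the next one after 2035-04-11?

2035-04-15

April 2035 starts on a Sunday; its first Sunday is the 1st, so the 3rd Sunday is the 15th — 2035-04-15.
2035-04-15 is after 2035-04-11, so that is the next one.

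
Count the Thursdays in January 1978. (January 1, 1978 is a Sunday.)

4

January 1, 1978 is a Sunday; the first Thursday on or after it is January 5, 1978 (4 days later).
From January 5, 1978 to January 31, 1978 is 31 − 5 = 26 days.
26 ÷ 7 = 3 full weeks with remainder 5, so 3 more Thursdays after the first → 4.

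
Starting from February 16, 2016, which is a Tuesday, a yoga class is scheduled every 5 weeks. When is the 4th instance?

May 31, 2016

The 4th occurrence is 3 intervals after the first: 3 × 35 = 105 days after February 16, 2016.
February has 29 days — 13 days to the end of February leaves 92.
March has 31 days (61 left).
April has 30 days (31 left).
31 days into May → May 31, 2016.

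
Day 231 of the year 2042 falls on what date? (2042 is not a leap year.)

2042-08-19

January has 31 days (231 − 31 = 200 remain).
February has 28 days (200 − 28 = 172 remain).
March has 31 days (172 − 31 = 141 remain).
April has 30 days (141 − 30 = 111 remain).
May has 31 days (111 − 31 = 80 remain).
June has 30 days (80 − 30 = 50 remain).
July has 31 days (50 − 31 = 19 remain).
19 into August → August 19.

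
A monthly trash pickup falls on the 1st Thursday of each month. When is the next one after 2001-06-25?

June 2001 starts on a Friday, so its 1st Thursday is 2001-06-07 (6 days in).
That is not after 2001-06-25, so look at July 2001.
July 2001 starts on a Sunday, so its 1st Thursday is 2001-07-05 (4 days in).

2001-07-05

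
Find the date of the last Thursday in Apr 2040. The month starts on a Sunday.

Apr 2040 begins on a Sunday, so the first Thursday is Apr 5 (4 days later).
Apr 2040 has 30 days. Adding weeks: 5, 12, 19, 26 — the last one ≤ 30 is the 26th.

Apr 26, 2040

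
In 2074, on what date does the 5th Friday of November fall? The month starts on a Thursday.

November 2074 begins on a Thursday, so the first Friday is November 2 (1 day later).
The 5th Friday is 4 weeks later: 2 + 28 = 30.

2074-11-30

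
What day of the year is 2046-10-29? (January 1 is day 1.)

Days in months before October: 31 + 28 + 31 + 30 + 31 + 30 + 31 + 31 + 30 = 273.
Plus 29 days into October → day 302.

302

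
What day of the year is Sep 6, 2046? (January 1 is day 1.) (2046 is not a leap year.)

249

Days in months before Sep: 31 + 28 + 31 + 30 + 31 + 30 + 31 + 31 = 243.
Plus 6 days into Sep → day 249.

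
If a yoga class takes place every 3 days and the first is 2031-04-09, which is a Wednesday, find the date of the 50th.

2031-09-03

The 50th occurrence is 49 intervals after the first: 49 × 3 = 147 days after 2031-04-09.
April has 30 days — 21 days to the end of April leaves 126.
May has 31 days (95 left).
June has 30 days (65 left).
July has 31 days (34 left).
August has 31 days (3 left).
3 days into September → 2031-09-03.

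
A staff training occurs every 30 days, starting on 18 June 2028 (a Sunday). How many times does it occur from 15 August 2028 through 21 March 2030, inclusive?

Occurrences land 30·i days after 18 June 2028 for i = 0, 1, 2, …
15 August 2028 is 58 days after the start; 58 ÷ 30 = 1 remainder 28; since the remainder is 28, round up to i = 2. First occurrence in the window: #3 on 17 August 2028 (2×30 = 60 days in).
21 March 2030 is 641 days after the start; 641 ÷ 30 = 21 remainder 11. Last occurrence in the window: #22 on 10 March 2030.
Occurrences #3 through #22: 20 in total.

20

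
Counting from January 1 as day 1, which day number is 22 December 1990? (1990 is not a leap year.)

Days in months before December: 31 + 28 + 31 + 30 + 31 + 30 + 31 + 31 + 30 + 31 + 30 = 334.
Plus 22 days into December → day 356.

356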